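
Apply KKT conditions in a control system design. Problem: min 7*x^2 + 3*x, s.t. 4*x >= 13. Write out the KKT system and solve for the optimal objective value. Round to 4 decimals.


Step 1: Try lambda = 0 (constraint inactive).
x_unc = -3/(2*7) = -0.2143
Check: 4*-0.2143 = -0.8572 < 13 -- violated!
Step 2: Constraint must be active: 4*x = 13
x* = 13/4 = 3.25
lambda = (2*7*3.25 + 3)/4 = 12.125
Step 3: Compute optimal value.
f(x*) = 7*3.25^2 + 3*3.25 = 83.6875


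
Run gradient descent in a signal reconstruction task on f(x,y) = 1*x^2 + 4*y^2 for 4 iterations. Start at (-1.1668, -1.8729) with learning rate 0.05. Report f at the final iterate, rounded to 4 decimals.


Gradient descent on f(x,y) = 1*x^2 + 4*y^2.
Starting point: (-1.1668, -1.8729), alpha = 0.05
Step 1: grad_x = 2*1*-1.1668 = -2.3336, grad_y = 2*4*-1.8729 = -14.9832
  x_1 = -1.1668 - 0.05*-2.3336 = -1.0501
  y_1 = -1.8729 - 0.05*-14.9832 = -1.1237
Step 2: grad_x = 2*1*-1.0501 = -2.1002, grad_y = 2*4*-1.1237 = -8.9899
  x_2 = -1.0501 - 0.05*-2.1002 = -0.9451
  y_2 = -1.1237 - 0.05*-8.9899 = -0.6742
Step 3: grad_x = 2*1*-0.9451 = -1.8902, grad_y = 2*4*-0.6742 = -5.394
  x_3 = -0.9451 - 0.05*-1.8902 = -0.8506
  y_3 = -0.6742 - 0.05*-5.394 = -0.4045
Step 4: grad_x = 2*1*-0.8506 = -1.7012, grad_y = 2*4*-0.4045 = -3.2364
  x_4 = -0.8506 - 0.05*-1.7012 = -0.7655
  y_4 = -0.4045 - 0.05*-3.2364 = -0.2427
f(-0.7655, -0.2427) = 1*(-0.7655)^2 + 4*(-0.2427)^2 = 0.8217


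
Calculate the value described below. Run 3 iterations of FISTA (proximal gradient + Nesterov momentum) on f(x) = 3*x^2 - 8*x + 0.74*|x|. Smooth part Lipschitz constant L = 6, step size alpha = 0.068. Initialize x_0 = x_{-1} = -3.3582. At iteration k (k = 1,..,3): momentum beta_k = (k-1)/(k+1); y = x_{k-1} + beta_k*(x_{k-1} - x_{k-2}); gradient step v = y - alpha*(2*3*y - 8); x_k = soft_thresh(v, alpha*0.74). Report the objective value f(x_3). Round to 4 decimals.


FISTA on f(x) = 3*x^2 - 8*x + 0.74*|x|
L = 6, alpha = 0.068
Iteration 1: beta = 0.0, y = -3.3582 + 0.0*(-3.3582 + 3.3582) = -3.3582
  grad(y) = -28.1492, v = y - alpha*grad = -1.4441
  prox(v) = soft_thresh(-1.4441, 0.0503) = -1.3937
Iteration 2: beta = 0.3333, y = -1.3937 + 0.3333*(-1.3937 + 3.3582) = -0.7389
  grad(y) = -12.4335, v = y - alpha*grad = 0.1066
  prox(v) = soft_thresh(0.1066, 0.0503) = 0.0562
Iteration 3: beta = 0.5, y = 0.0562 + 0.5*(0.0562 + 1.3937) = 0.7812
  grad(y) = -3.3126, v = y - alpha*grad = 1.0065
  prox(v) = soft_thresh(1.0065, 0.0503) = 0.9562
f(x_3) = 3*0.9562^2 - 8*0.9562 + 0.74*|0.9562| = -4.199


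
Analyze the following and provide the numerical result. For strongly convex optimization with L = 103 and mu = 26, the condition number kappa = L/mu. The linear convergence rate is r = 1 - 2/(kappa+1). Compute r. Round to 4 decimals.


Step 1: Compute the condition number.
kappa = L/mu = 103/26 = 3.9615
Step 2: Compute the convergence rate.
r = 1 - 2/(kappa + 1) = 1 - 2*mu/(L + mu) = (L - mu)/(L + mu) = 77/129 = 0.5969


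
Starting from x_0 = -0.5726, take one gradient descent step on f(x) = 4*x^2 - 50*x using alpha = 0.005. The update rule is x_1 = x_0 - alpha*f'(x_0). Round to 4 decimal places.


We compute the gradient at x_0 and apply the update.
f'(x) = 8*x - 50
f'(-0.5726) = 8*-0.5726 - 50 = -54.5808
x_1 = -0.5726 - 0.005*-54.5808 = -0.2997


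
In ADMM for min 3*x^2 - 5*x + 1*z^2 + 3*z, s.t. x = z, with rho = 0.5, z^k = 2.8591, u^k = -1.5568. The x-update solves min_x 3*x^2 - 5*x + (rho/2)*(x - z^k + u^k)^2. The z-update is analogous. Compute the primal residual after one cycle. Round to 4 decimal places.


ADMM iteration with rho = 0.5, z^k = 2.8591, u^k = -1.5568
Step 1: x-update.
Minimize 3*x^2 - 5*x + (0.5/2)*(x - 2.8591 - 1.5568)^2
FOC: (2*3 + 0.5)*x = 5 + 0.5*(2.8591 + 1.5568)
x^{k+1} = 1.1089
Step 2: z-update.
Minimize 1*z^2 + 3*z + (0.5/2)*(1.1089 - z - 1.5568)^2
FOC: (2*1 + 0.5)*z = -3 + 0.5*(1.1089 - 1.5568)
z^{k+1} = -1.2896
Step 3: u-update.
u^{k+1} = -1.5568 + 1.1089 + 1.2896 = 0.8417
Step 4: Primal residual = |1.1089 + 1.2896| = 2.3985


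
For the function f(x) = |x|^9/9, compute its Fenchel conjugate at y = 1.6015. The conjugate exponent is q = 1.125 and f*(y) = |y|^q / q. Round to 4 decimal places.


The conjugate exponent q satisfies 1/p + 1/q = 1.
p = 9, so q = 9/(9 - 1) = 1.125
|y|^q = 1.6015^1.125 = 1.6986
f*(1.6015) = 1.6986 / 1.125 = 1.5099


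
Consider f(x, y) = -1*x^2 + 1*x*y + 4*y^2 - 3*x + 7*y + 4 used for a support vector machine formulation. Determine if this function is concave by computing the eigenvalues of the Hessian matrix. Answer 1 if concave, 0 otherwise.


The Hessian of f(x,y) = -1*x^2 + 1*x*y + 4*y^2 - 3*x + 7*y + 4 is:
H = [[-2, 1], [1, 8]]
Trace = -2 + 8 = 6
Determinant = -2*8 - (1)^2 = -17
Discriminant = (6)^2 - 4*-17 = 104.0
Eigenvalues: lambda_1 = -2.099, lambda_2 = 8.099
The function is not concave.

0


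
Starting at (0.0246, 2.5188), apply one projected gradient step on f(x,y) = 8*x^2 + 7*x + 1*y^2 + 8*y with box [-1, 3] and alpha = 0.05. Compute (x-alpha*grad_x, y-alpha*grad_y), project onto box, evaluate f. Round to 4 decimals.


Step 1: Compute gradient at (0.0246, 2.5188).
grad_x = 2*8*0.0246 + 7 = 7.3936
grad_y = 2*1*2.5188 + 8 = 13.0376
Step 2: Gradient step.
x_raw = 0.0246 - 0.05*7.3936 = -0.3451
y_raw = 2.5188 - 0.05*13.0376 = 1.8669
Step 3: Project onto [-1, 3].
x_proj = clip(-0.3451) = -0.3451
y_proj = clip(1.8669) = 1.8669
Step 4: Evaluate f.
f(-0.3451, 1.8669) = 16.9578


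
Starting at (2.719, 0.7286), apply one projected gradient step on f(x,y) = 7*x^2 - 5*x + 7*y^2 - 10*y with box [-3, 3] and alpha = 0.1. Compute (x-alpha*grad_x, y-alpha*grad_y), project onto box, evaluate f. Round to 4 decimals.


Step 1: Compute gradient at (2.719, 0.7286).
grad_x = 2*7*2.719 - 5 = 33.066
grad_y = 2*7*0.7286 - 10 = 0.2004
Step 2: Gradient step.
x_raw = 2.719 - 0.1*33.066 = -0.5876
y_raw = 0.7286 - 0.1*0.2004 = 0.7086
Step 3: Project onto [-3, 3].
x_proj = clip(-0.5876) = -0.5876
y_proj = clip(0.7086) = 0.7086
Step 4: Evaluate f.
f(-0.5876, 0.7086) = 1.7837


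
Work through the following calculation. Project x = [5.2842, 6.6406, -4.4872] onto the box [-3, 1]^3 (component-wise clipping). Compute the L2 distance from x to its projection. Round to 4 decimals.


Project each component onto [-3, 1].
clip(5.2842) = 1.0, clip(6.6406) = 1.0, clip(-4.4872) = -3.0
Projection = [1.0, 1.0, -3.0]
Squared diffs: [18.3544, 31.8164, 2.2118]
Distance = sqrt(52.3826) = 7.2376


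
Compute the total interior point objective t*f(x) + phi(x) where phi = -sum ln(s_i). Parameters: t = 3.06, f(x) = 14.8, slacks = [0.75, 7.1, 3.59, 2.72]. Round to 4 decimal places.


Step 1: Compute log-barrier.
ln values: [-0.2877, 1.9601, 1.2782, 1.0006]
phi = -(-0.2877 + 1.9601 + 1.2782 + 1.0006) = -3.9512
Step 2: Compute augmented objective.
t*f(x) = 3.06*14.8 = 45.288
Total = 45.288 - 3.9512 = 41.3368


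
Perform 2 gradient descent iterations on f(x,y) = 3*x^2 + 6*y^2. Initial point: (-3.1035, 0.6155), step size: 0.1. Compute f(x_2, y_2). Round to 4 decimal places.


Gradient descent on f(x,y) = 3*x^2 + 6*y^2.
Starting point: (-3.1035, 0.6155), alpha = 0.1
Step 1: grad_x = 2*3*-3.1035 = -18.621, grad_y = 2*6*0.6155 = 7.386
  x_1 = -3.1035 - 0.1*-18.621 = -1.2414
  y_1 = 0.6155 - 0.1*7.386 = -0.1231
Step 2: grad_x = 2*3*-1.2414 = -7.4484, grad_y = 2*6*-0.1231 = -1.4772
  x_2 = -1.2414 - 0.1*-7.4484 = -0.4966
  y_2 = -0.1231 - 0.1*-1.4772 = 0.0246
f(-0.4966, 0.0246) = 3*(-0.4966)^2 + 6*0.0246^2 = 0.7434


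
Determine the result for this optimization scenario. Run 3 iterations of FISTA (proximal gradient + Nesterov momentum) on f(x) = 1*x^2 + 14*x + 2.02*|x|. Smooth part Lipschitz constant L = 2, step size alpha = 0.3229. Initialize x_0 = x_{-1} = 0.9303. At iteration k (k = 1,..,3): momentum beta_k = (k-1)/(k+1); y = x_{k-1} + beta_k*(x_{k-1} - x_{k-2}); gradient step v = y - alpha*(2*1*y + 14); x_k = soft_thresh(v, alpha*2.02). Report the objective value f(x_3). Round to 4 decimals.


FISTA on f(x) = 1*x^2 + 14*x + 2.02*|x|
L = 2, alpha = 0.3229
Iteration 1: beta = 0.0, y = 0.9303 + 0.0*(0.9303 - 0.9303) = 0.9303
  grad(y) = 15.8606, v = y - alpha*grad = -4.1911
  prox(v) = soft_thresh(-4.1911, 0.6523) = -3.5388
Iteration 2: beta = 0.3333, y = -3.5388 + 0.3333*(-3.5388 - 0.9303) = -5.0285
  grad(y) = 3.9429, v = y - alpha*grad = -6.3017
  prox(v) = soft_thresh(-6.3017, 0.6523) = -5.6495
Iteration 3: beta = 0.5, y = -5.6495 + 0.5*(-5.6495 + 3.5388) = -6.7048
  grad(y) = 0.5905, v = y - alpha*grad = -6.8954
  prox(v) = soft_thresh(-6.8954, 0.6523) = -6.2432
f(x_3) = 1*(-6.2432)^2 + 14*(-6.2432) + 2.02*|-6.2432| = -35.816


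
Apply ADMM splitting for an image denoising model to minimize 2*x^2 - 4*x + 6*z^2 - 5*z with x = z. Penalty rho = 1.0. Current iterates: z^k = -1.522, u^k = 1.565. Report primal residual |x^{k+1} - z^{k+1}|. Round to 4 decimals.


ADMM iteration with rho = 1.0, z^k = -1.522, u^k = 1.565
Step 1: x-update.
Minimize 2*x^2 - 4*x + (1.0/2)*(x + 1.522 + 1.565)^2
FOC: (2*2 + 1.0)*x = 4 + 1.0*(-1.522 - 1.565)
x^{k+1} = 0.1826
Step 2: z-update.
Minimize 6*z^2 - 5*z + (1.0/2)*(0.1826 - z + 1.565)^2
FOC: (2*6 + 1.0)*z = 5 + 1.0*(0.1826 + 1.565)
z^{k+1} = 0.519
Step 3: u-update.
u^{k+1} = 1.565 + 0.1826 - 0.519 = 1.2286
Step 4: Primal residual = |0.1826 - 0.519| = 0.3364


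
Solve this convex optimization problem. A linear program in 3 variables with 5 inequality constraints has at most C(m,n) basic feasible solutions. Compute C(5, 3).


Each vertex corresponds to some choice of n active constraints out of m, so the number of vertices is at most C(m, n) = m! / (n!(m-n)!).
m = 5, n = 3
Numerator: 5 * 4 * 3
Denominator: 3! = 6
C(5, 3) = 10


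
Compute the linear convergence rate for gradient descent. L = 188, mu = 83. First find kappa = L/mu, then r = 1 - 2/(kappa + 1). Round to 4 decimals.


Step 1: Compute the condition number.
kappa = L/mu = 188/83 = 2.2651
Step 2: Compute the convergence rate.
r = 1 - 2/(kappa + 1) = 1 - 2*mu/(L + mu) = (L - mu)/(L + mu) = 105/271 = 0.3875


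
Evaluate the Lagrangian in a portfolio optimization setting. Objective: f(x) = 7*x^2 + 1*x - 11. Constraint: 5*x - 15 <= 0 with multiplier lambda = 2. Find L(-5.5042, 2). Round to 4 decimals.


Step 1: Evaluate f(x).
f(-5.5042) = 7*(-5.5042)^2 + 1*(-5.5042) - 11 = 195.5693
Step 2: Evaluate g(x).
g(-5.5042) = 5*-5.5042 - 15 = -42.521
Step 3: Compute Lagrangian.
L = 195.5693 + 2*-42.521 = 110.5273


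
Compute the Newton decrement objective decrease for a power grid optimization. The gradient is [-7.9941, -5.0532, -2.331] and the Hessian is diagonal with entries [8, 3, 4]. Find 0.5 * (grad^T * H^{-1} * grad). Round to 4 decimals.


Step 1: H is diagonal, so H^(-1) * g = [-0.9993, -1.6844, -0.5828].
Step 2: g^T H^(-1) g = sum_i g_i^2 / H_ii
  = (-7.9941)^2/8 + (-5.0532)^2/3 + (-2.331)^2/4
  = 7.9882 + 8.5116 + 1.3584 = 17.8582
Step 3: Objective decrease = 0.5 * g^T H^(-1) g = 8.9291


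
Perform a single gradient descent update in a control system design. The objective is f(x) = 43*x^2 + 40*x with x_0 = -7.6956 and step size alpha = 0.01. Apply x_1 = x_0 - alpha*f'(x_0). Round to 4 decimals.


We compute the gradient at x_0 and apply the update.
f'(x) = 86*x + 40
f'(-7.6956) = 86*-7.6956 + 40 = -621.8216
x_1 = -7.6956 - 0.01*-621.8216 = -1.4774


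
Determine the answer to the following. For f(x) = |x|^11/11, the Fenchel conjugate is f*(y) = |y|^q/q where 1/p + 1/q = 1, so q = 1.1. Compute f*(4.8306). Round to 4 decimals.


The conjugate exponent q satisfies 1/p + 1/q = 1.
p = 11, so q = 11/(11 - 1) = 1.1
|y|^q = 4.8306^1.1 = 5.6546
f*(4.8306) = 5.6546 / 1.1 = 5.1405


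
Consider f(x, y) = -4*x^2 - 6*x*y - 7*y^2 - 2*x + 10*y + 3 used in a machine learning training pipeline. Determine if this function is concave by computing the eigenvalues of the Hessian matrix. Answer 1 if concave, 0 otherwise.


The Hessian of f(x,y) = -4*x^2 - 6*x*y - 7*y^2 - 2*x + 10*y + 3 is:
H = [[-8, -6], [-6, -14]]
Trace = -8 - 14 = -22
Determinant = -8*-14 - (-6)^2 = 76
Discriminant = (-22)^2 - 4*76 = 180.0
Eigenvalues: lambda_1 = -17.7082, lambda_2 = -4.2918
The function is concave.

1


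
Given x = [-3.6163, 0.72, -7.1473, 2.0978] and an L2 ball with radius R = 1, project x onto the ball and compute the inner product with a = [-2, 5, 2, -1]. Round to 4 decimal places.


Step 1: Compute ||x|| (intermediates to 6 decimals).
||x|| = sqrt((-3.6163)^2 + 0.72^2 + (-7.1473)^2 + 2.0978^2) = 8.311479
Step 2: Project.
Since ||x|| > R, scale = R/||x|| = 1/8.311479 = 0.120316, proj(x) = scale * x
proj(x) = [-0.435099, 0.086628, -0.859935, 0.252399]
Step 3: Dot product.
a^T * proj(x) = -2*(-0.435099) + 5*0.086628 + 2*(-0.859935) - 1*0.252399 = -0.6689


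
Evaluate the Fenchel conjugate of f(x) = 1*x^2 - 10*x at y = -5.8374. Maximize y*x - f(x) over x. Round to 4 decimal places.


f*(y) = sup_x {y*x - a*x^2 - b*x} = sup_x {(y-b)*x - a*x^2}
FOC: (y - b) - 2a*x = 0 => x* = (y - b)/(2a)
x* = (-5.8374 + 10)/(2*1) = 2.0813
f*(-5.8374) = (y-b)^2/(4a) = (-5.8374 + 10)^2/(4*1)
= 17.3272/4 = 4.3318


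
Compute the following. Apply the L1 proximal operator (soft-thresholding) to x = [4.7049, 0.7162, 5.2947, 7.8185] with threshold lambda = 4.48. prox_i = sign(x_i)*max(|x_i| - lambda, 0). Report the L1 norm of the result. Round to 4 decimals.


Soft-thresholding with lambda = 4.48:
prox(4.7049) = sign(4.7049)*max(|4.7049| - 4.48, 0) = 0.2249
prox(0.7162) = sign(0.7162)*max(|0.7162| - 4.48, 0) = 0.0
prox(5.2947) = sign(5.2947)*max(|5.2947| - 4.48, 0) = 0.8147
prox(7.8185) = sign(7.8185)*max(|7.8185| - 4.48, 0) = 3.3385
prox(x) = [0.2249, 0.0, 0.8147, 3.3385]
||prox(x)||_1 = 0.2249 + 0.0 + 0.8147 + 3.3385 = 4.3781


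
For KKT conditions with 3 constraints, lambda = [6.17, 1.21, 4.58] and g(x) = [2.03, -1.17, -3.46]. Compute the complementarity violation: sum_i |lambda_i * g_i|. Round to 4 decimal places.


KKT complementary slackness check:
lambda_1 * g_1 = 6.17 * 2.03 = 12.5251
lambda_2 * g_2 = 1.21 * -1.17 = -1.4157
lambda_3 * g_3 = 4.58 * -3.46 = -15.8468
Total violation = 12.5251 + 1.4157 + 15.8468 = 29.7876


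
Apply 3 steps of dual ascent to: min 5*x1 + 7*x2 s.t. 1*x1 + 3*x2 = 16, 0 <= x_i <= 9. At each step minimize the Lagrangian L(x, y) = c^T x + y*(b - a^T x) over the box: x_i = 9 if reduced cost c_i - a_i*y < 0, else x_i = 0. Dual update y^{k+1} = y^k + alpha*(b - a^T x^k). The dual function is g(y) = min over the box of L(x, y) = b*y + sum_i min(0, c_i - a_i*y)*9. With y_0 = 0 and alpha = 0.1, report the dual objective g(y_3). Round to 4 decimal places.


Dual ascent for LP: min 5*x1 + 7*x2, 1*x1 + 3*x2 = 16, 0 <= x_i <= 9
Step 1: y^k = 0.0, reduced costs: (5.0, 7.0)
  x^k = (0.0, 0.0), subgradient = b - a^T x = 16.0
  y^{k+1} = 0.0 + 0.1*16.0 = 1.6
Step 2: y^k = 1.6, reduced costs: (3.4, 2.2)
  x^k = (0.0, 0.0), subgradient = b - a^T x = 16.0
  y^{k+1} = 1.6 + 0.1*16.0 = 3.2
Step 3: y^k = 3.2, reduced costs: (1.8, -2.6)
  x^k = (0.0, 9.0), subgradient = b - a^T x = -11.0
  y^{k+1} = 3.2 + 0.1*-11.0 = 2.1
Dual objective at y_3 = 2.1: reduced costs (2.9, 0.7), box minimizer x = (0.0, 0.0)
g(y_3) = b*y + (c1 - a1*y)*x1 + (c2 - a2*y)*x2 = 16*2.1 + 2.9*0.0 + 0.7*0.0 = 33.6 + 0.0 + 0.0 = 33.6


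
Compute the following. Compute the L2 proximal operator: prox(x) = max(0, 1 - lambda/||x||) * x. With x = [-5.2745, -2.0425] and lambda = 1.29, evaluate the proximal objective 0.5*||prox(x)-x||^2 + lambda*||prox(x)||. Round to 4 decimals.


Step 1: Compute ||x||.
||x|| = 5.6562
Step 2: Compute scaling factor.
scale = max(0, 1 - 1.29/5.6562) = 0.7719
Step 3: prox(x) = [-4.0715, -1.5767]
||prox(x)|| = 4.3662
Step 4: Proximal objective.
0.5*||prox-x||^2 = 0.8321
lambda*||prox|| = 5.6324
Total = 6.4644


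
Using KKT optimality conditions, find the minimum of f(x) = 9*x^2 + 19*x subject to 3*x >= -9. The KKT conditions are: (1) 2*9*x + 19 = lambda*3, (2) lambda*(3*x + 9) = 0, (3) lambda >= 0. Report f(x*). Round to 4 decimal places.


Step 1: Try lambda = 0 (constraint inactive).
Stationarity: 2*9*x + 19 = 0
x* = -19/(2*9) = -19/18 = -1.0556 (rounded; the exact value -19/18 is used below)
Check constraint: 3*-1.0556 = -3.1668 >= -9 -- satisfied.
Step 2: Compute optimal value.
f(x*) = 9*(-19/18)^2 + 19*(-19/18) = -10.0278


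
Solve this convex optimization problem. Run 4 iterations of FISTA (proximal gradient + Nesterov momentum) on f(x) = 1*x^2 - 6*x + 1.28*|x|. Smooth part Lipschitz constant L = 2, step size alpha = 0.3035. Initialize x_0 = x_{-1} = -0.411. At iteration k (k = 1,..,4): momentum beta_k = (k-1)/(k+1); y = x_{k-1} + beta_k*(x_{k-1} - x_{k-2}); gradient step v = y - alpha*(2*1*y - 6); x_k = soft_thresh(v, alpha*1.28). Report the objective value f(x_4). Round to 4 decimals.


FISTA on f(x) = 1*x^2 - 6*x + 1.28*|x|
L = 2, alpha = 0.3035
Iteration 1: beta = 0.0, y = -0.411 + 0.0*(-0.411 + 0.411) = -0.411
  grad(y) = -6.822, v = y - alpha*grad = 1.6595
  prox(v) = soft_thresh(1.6595, 0.3885) = 1.271
Iteration 2: beta = 0.3333, y = 1.271 + 0.3333*(1.271 + 0.411) = 1.8317
  grad(y) = -2.3367, v = y - alpha*grad = 2.5408
  prox(v) = soft_thresh(2.5408, 0.3885) = 2.1524
Iteration 3: beta = 0.5, y = 2.1524 + 0.5*(2.1524 - 1.271) = 2.593
  grad(y) = -0.8139, v = y - alpha*grad = 2.8401
  prox(v) = soft_thresh(2.8401, 0.3885) = 2.4516
Iteration 4: beta = 0.6, y = 2.4516 + 0.6*(2.4516 - 2.1524) = 2.6311
  grad(y) = -0.7378, v = y - alpha*grad = 2.855
  prox(v) = soft_thresh(2.855, 0.3885) = 2.4666
f(x_4) = 1*2.4666^2 - 6*2.4666 + 1.28*|2.4666| = -5.5582


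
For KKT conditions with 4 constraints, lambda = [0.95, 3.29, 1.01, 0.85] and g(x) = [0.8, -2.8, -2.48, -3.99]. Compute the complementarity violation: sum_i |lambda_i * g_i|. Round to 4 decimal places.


KKT complementary slackness check:
lambda_1 * g_1 = 0.95 * 0.8 = 0.76
lambda_2 * g_2 = 3.29 * -2.8 = -9.212
lambda_3 * g_3 = 1.01 * -2.48 = -2.5048
lambda_4 * g_4 = 0.85 * -3.99 = -3.3915
Total violation = 0.76 + 9.212 + 2.5048 + 3.3915 = 15.8683


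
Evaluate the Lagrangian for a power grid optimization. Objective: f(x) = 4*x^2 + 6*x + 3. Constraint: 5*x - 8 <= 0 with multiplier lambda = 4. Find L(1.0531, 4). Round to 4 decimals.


Step 1: Evaluate f(x).
f(1.0531) = 4*1.0531^2 + 6*1.0531 + 3 = 13.7547
Step 2: Evaluate g(x).
g(1.0531) = 5*1.0531 - 8 = -2.7345
Step 3: Compute Lagrangian.
L = 13.7547 + 4*-2.7345 = 2.8167


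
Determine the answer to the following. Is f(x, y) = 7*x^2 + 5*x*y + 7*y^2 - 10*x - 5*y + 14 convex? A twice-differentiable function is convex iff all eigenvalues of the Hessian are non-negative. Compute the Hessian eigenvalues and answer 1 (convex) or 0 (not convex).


The Hessian of f(x,y) = 7*x^2 + 5*x*y + 7*y^2 - 10*x - 5*y + 14 is:
H = [[14, 5], [5, 14]]
Trace = 14 + 14 = 28
Determinant = 14*14 - (5)^2 = 171
Discriminant = (28)^2 - 4*171 = 100.0
Eigenvalues: lambda_1 = 9.0, lambda_2 = 19.0
The function is convex.

1


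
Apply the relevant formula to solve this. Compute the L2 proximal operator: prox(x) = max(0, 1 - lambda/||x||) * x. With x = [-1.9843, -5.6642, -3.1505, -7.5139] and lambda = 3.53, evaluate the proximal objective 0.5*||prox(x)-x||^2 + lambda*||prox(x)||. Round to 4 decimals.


Step 1: Compute ||x||.
||x|| = 10.1195
Step 2: Compute scaling factor.
scale = max(0, 1 - 3.53/10.1195) = 0.6512
Step 3: prox(x) = [-1.2921, -3.6884, -2.0515, -4.8928]
||prox(x)|| = 6.5895
Step 4: Proximal objective.
0.5*||prox-x||^2 = 6.2305
lambda*||prox|| = 23.2609
Total = 29.4915


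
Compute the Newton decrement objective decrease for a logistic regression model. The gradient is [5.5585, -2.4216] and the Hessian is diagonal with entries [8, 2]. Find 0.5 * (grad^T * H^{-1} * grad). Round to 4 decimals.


Step 1: H is diagonal, so H^(-1) * g = [0.6948, -1.2108].
Step 2: g^T H^(-1) g = sum_i g_i^2 / H_ii
  = (5.5585)^2/8 + (-2.4216)^2/2
  = 3.8621 + 2.9321 = 6.7942
Step 3: Objective decrease = 0.5 * g^T H^(-1) g = 3.3971


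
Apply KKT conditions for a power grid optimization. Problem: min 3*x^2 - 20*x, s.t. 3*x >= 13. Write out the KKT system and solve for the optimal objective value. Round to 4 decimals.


Step 1: Try lambda = 0 (constraint inactive).
x_unc = 20/(2*3) = 3.3333
Check: 3*3.3333 = 9.9999 < 13 -- violated!
Step 2: Constraint must be active: 3*x = 13
x* = 13/3 = 4.3333 (rounded; the exact value 13/3 is used below)
lambda = (2*3*(13/3) - 20)/3 = 2.0
Step 3: Compute optimal value.
f(x*) = 3*(13/3)^2 - 20*(13/3) = -30.3333


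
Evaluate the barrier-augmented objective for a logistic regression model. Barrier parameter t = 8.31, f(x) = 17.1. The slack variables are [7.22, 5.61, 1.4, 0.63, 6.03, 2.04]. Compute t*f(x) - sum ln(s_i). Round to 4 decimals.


Step 1: Compute log-barrier.
ln values: [1.9769, 1.7246, 0.3365, -0.462, 1.7967, 0.7129]
phi = -(1.9769 + 1.7246 + 0.3365 - 0.462 + 1.7967 + 0.7129) = -6.0855
Step 2: Compute augmented objective.
t*f(x) = 8.31*17.1 = 142.101
Total = 142.101 - 6.0855 = 136.0155


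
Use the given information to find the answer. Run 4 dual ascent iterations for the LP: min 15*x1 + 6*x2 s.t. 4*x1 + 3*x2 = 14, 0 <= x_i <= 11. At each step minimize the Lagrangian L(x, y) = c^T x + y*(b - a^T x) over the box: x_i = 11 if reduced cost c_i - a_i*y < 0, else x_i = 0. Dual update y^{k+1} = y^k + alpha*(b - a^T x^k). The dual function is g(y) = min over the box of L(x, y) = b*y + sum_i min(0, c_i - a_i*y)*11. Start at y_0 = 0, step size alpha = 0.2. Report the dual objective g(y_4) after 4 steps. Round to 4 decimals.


Dual ascent for LP: min 15*x1 + 6*x2, 4*x1 + 3*x2 = 14, 0 <= x_i <= 11
Step 1: y^k = 0.0, reduced costs: (15.0, 6.0)
  x^k = (0.0, 0.0), subgradient = b - a^T x = 14.0
  y^{k+1} = 0.0 + 0.2*14.0 = 2.8
Step 2: y^k = 2.8, reduced costs: (3.8, -2.4)
  x^k = (0.0, 11.0), subgradient = b - a^T x = -19.0
  y^{k+1} = 2.8 + 0.2*-19.0 = -1.0
Step 3: y^k = -1.0, reduced costs: (19.0, 9.0)
  x^k = (0.0, 0.0), subgradient = b - a^T x = 14.0
  y^{k+1} = -1.0 + 0.2*14.0 = 1.8
Step 4: y^k = 1.8, reduced costs: (7.8, 0.6)
  x^k = (0.0, 0.0), subgradient = b - a^T x = 14.0
  y^{k+1} = 1.8 + 0.2*14.0 = 4.6
Dual objective at y_4 = 4.6: reduced costs (-3.4, -7.8), box minimizer x = (11.0, 11.0)
g(y_4) = b*y + (c1 - a1*y)*x1 + (c2 - a2*y)*x2 = 14*4.6 + (-3.4)*11.0 + (-7.8)*11.0 = 64.4 - 37.4 - 85.8 = -58.8


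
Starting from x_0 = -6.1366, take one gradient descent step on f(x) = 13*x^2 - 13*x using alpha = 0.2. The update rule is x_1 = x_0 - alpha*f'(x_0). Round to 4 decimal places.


We compute the gradient at x_0 and apply the update.
f'(x) = 26*x - 13
f'(-6.1366) = 26*-6.1366 - 13 = -172.5516
x_1 = -6.1366 - 0.2*-172.5516 = 28.3737


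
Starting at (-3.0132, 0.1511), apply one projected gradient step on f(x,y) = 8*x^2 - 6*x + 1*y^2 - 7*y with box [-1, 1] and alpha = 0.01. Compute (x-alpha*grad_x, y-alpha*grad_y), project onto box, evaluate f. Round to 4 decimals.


Step 1: Compute gradient at (-3.0132, 0.1511).
grad_x = 2*8*-3.0132 - 6 = -54.2112
grad_y = 2*1*0.1511 - 7 = -6.6978
Step 2: Gradient step.
x_raw = -3.0132 - 0.01*-54.2112 = -2.4711
y_raw = 0.1511 - 0.01*-6.6978 = 0.2181
Step 3: Project onto [-1, 1].
x_proj = clip(-2.4711) = -1.0
y_proj = clip(0.2181) = 0.2181
Step 4: Evaluate f.
f(-1.0, 0.2181) = 12.521


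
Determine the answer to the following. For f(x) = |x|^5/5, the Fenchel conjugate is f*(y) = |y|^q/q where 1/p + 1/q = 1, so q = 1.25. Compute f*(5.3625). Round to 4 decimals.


The conjugate exponent q satisfies 1/p + 1/q = 1.
p = 5, so q = 5/(5 - 1) = 1.25
|y|^q = 5.3625^1.25 = 8.1604
f*(5.3625) = 8.1604 / 1.25 = 6.5283


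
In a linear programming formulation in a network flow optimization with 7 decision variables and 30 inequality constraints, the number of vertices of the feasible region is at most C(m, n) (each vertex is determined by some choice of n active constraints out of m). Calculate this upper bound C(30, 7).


Each vertex corresponds to some choice of n active constraints out of m, so the number of vertices is at most C(m, n) = m! / (n!(m-n)!).
m = 30, n = 7
Numerator: 30 * 29 * 28 * 27 * 26 * 25 * 24
Denominator: 7! = 5040
C(30, 7) = 2035800


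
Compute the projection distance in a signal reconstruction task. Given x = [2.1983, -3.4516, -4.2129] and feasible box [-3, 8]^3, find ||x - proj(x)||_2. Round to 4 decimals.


Project each component onto [-3, 8].
clip(2.1983) = 2.1983, clip(-3.4516) = -3.0, clip(-4.2129) = -3.0
Projection = [2.1983, -3.0, -3.0]
Squared diffs: [0.0, 0.2039, 1.4711]
Distance = sqrt(1.675) = 1.2942


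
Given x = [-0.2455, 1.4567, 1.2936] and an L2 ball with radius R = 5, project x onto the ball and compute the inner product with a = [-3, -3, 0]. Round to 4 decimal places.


Step 1: Compute ||x|| (intermediates to 6 decimals).
||x|| = sqrt((-0.2455)^2 + 1.4567^2 + 1.2936^2) = 1.96358
Step 2: Project.
Since ||x|| <= R, proj = x (no scaling needed).
proj(x) = [-0.2455, 1.4567, 1.2936]
Step 3: Dot product.
a^T * proj(x) = -3*(-0.2455) - 3*1.4567 + 0*1.2936 = -3.6336


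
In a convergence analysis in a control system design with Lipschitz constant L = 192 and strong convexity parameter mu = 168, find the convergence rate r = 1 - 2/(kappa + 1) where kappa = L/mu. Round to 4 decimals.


Step 1: Compute the condition number.
kappa = L/mu = 192/168 = 1.1429
Step 2: Compute the convergence rate.
r = 1 - 2/(kappa + 1) = 1 - 2*mu/(L + mu) = (L - mu)/(L + mu) = 24/360 = 0.0667


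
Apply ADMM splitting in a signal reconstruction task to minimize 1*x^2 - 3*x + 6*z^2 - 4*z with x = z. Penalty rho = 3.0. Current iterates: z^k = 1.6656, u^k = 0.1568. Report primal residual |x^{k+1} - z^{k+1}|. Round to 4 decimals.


ADMM iteration with rho = 3.0, z^k = 1.6656, u^k = 0.1568
Step 1: x-update.
Minimize 1*x^2 - 3*x + (3.0/2)*(x - 1.6656 + 0.1568)^2
FOC: (2*1 + 3.0)*x = 3 + 3.0*(1.6656 - 0.1568)
x^{k+1} = 1.5053
Step 2: z-update.
Minimize 6*z^2 - 4*z + (3.0/2)*(1.5053 - z + 0.1568)^2
FOC: (2*6 + 3.0)*z = 4 + 3.0*(1.5053 + 0.1568)
z^{k+1} = 0.5991
Step 3: u-update.
u^{k+1} = 0.1568 + 1.5053 - 0.5991 = 1.063
Step 4: Primal residual = |1.5053 - 0.5991| = 0.9062


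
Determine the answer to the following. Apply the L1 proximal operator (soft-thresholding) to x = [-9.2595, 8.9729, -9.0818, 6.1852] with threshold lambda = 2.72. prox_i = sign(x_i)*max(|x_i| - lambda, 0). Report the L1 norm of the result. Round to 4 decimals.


Soft-thresholding with lambda = 2.72:
prox(-9.2595) = sign(-9.2595)*max(|-9.2595| - 2.72, 0) = -6.5395
prox(8.9729) = sign(8.9729)*max(|8.9729| - 2.72, 0) = 6.2529
prox(-9.0818) = sign(-9.0818)*max(|-9.0818| - 2.72, 0) = -6.3618
prox(6.1852) = sign(6.1852)*max(|6.1852| - 2.72, 0) = 3.4652
prox(x) = [-6.5395, 6.2529, -6.3618, 3.4652]
||prox(x)||_1 = 6.5395 + 6.2529 + 6.3618 + 3.4652 = 22.6194


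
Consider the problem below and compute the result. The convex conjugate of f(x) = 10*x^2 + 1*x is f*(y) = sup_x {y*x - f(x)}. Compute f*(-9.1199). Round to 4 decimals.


f*(y) = sup_x {y*x - a*x^2 - b*x} = sup_x {(y-b)*x - a*x^2}
FOC: (y - b) - 2a*x = 0 => x* = (y - b)/(2a)
x* = (-9.1199 - 1)/(2*10) = -0.506
f*(-9.1199) = (y-b)^2/(4a) = (-9.1199 - 1)^2/(4*10)
= 102.4124/40 = 2.5603


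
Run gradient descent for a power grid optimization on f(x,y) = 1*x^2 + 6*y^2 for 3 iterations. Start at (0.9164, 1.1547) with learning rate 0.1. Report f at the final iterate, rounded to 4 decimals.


Gradient descent on f(x,y) = 1*x^2 + 6*y^2.
Starting point: (0.9164, 1.1547), alpha = 0.1
Step 1: grad_x = 2*1*0.9164 = 1.8328, grad_y = 2*6*1.1547 = 13.8564
  x_1 = 0.9164 - 0.1*1.8328 = 0.7331
  y_1 = 1.1547 - 0.1*13.8564 = -0.2309
Step 2: grad_x = 2*1*0.7331 = 1.4662, grad_y = 2*6*-0.2309 = -2.7713
  x_2 = 0.7331 - 0.1*1.4662 = 0.5865
  y_2 = -0.2309 - 0.1*-2.7713 = 0.0462
Step 3: grad_x = 2*1*0.5865 = 1.173, grad_y = 2*6*0.0462 = 0.5543
  x_3 = 0.5865 - 0.1*1.173 = 0.4692
  y_3 = 0.0462 - 0.1*0.5543 = -0.0092
f(0.4692, -0.0092) = 1*0.4692^2 + 6*(-0.0092)^2 = 0.2207


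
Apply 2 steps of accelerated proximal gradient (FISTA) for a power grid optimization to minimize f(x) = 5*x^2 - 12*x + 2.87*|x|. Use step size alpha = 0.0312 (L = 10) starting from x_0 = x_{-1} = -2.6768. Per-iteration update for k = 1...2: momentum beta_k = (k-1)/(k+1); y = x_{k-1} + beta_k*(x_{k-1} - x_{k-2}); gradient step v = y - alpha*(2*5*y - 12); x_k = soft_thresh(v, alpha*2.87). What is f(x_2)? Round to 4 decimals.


FISTA on f(x) = 5*x^2 - 12*x + 2.87*|x|
L = 10, alpha = 0.0312
Iteration 1: beta = 0.0, y = -2.6768 + 0.0*(-2.6768 + 2.6768) = -2.6768
  grad(y) = -38.768, v = y - alpha*grad = -1.4672
  prox(v) = soft_thresh(-1.4672, 0.0895) = -1.3777
Iteration 2: beta = 0.3333, y = -1.3777 + 0.3333*(-1.3777 + 2.6768) = -0.9447
  grad(y) = -21.4466, v = y - alpha*grad = -0.2755
  prox(v) = soft_thresh(-0.2755, 0.0895) = -0.186
f(x_2) = 5*(-0.186)^2 - 12*(-0.186) + 2.87*|-0.186| = 2.9385


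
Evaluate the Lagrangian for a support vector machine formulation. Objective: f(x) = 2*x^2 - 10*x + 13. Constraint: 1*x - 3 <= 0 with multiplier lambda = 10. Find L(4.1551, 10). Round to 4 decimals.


Step 1: Evaluate f(x).
f(4.1551) = 2*4.1551^2 - 10*4.1551 + 13 = 5.9787
Step 2: Evaluate g(x).
g(4.1551) = 1*4.1551 - 3 = 1.1551
Step 3: Compute Lagrangian.
L = 5.9787 + 10*1.1551 = 17.5297


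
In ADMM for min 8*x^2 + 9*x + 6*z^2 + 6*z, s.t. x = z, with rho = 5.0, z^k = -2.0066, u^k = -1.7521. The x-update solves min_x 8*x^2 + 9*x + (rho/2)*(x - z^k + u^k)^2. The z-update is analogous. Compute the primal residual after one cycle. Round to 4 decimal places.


ADMM iteration with rho = 5.0, z^k = -2.0066, u^k = -1.7521
Step 1: x-update.
Minimize 8*x^2 + 9*x + (5.0/2)*(x + 2.0066 - 1.7521)^2
FOC: (2*8 + 5.0)*x = -9 + 5.0*(-2.0066 + 1.7521)
x^{k+1} = -0.4892
Step 2: z-update.
Minimize 6*z^2 + 6*z + (5.0/2)*(-0.4892 - z - 1.7521)^2
FOC: (2*6 + 5.0)*z = -6 + 5.0*(-0.4892 - 1.7521)
z^{k+1} = -1.0121
Step 3: u-update.
u^{k+1} = -1.7521 - 0.4892 + 1.0121 = -1.2291
Step 4: Primal residual = |-0.4892 + 1.0121| = 0.523


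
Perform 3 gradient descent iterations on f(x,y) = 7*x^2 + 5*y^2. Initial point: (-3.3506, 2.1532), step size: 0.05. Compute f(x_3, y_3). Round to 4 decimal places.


Gradient descent on f(x,y) = 7*x^2 + 5*y^2.
Starting point: (-3.3506, 2.1532), alpha = 0.05
Step 1: grad_x = 2*7*-3.3506 = -46.9084, grad_y = 2*5*2.1532 = 21.532
  x_1 = -3.3506 - 0.05*-46.9084 = -1.0052
  y_1 = 2.1532 - 0.05*21.532 = 1.0766
Step 2: grad_x = 2*7*-1.0052 = -14.0725, grad_y = 2*5*1.0766 = 10.766
  x_2 = -1.0052 - 0.05*-14.0725 = -0.3016
  y_2 = 1.0766 - 0.05*10.766 = 0.5383
Step 3: grad_x = 2*7*-0.3016 = -4.2218, grad_y = 2*5*0.5383 = 5.383
  x_3 = -0.3016 - 0.05*-4.2218 = -0.0905
  y_3 = 0.5383 - 0.05*5.383 = 0.2692
f(-0.0905, 0.2692) = 7*(-0.0905)^2 + 5*0.2692^2 = 0.4195


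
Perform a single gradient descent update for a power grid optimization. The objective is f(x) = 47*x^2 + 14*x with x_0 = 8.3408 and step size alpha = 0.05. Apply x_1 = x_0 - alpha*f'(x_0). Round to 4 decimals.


We compute the gradient at x_0 and apply the update.
f'(x) = 94*x + 14
f'(8.3408) = 94*8.3408 + 14 = 798.0352
x_1 = 8.3408 - 0.05*798.0352 = -31.561


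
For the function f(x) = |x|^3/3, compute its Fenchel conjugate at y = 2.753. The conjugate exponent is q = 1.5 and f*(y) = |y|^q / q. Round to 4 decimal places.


The conjugate exponent q satisfies 1/p + 1/q = 1.
p = 3, so q = 3/(3 - 1) = 1.5
|y|^q = 2.753^1.5 = 4.5678
f*(2.753) = 4.5678 / 1.5 = 3.0452


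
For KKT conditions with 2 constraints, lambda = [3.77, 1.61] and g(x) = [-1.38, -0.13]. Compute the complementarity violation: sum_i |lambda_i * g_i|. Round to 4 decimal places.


KKT complementary slackness check:
lambda_1 * g_1 = 3.77 * -1.38 = -5.2026
lambda_2 * g_2 = 1.61 * -0.13 = -0.2093
Total violation = 5.2026 + 0.2093 = 5.4119


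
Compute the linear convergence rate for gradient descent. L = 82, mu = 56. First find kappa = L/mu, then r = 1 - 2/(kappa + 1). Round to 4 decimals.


Step 1: Compute the condition number.
kappa = L/mu = 82/56 = 1.4643
Step 2: Compute the convergence rate.
r = 1 - 2/(kappa + 1) = 1 - 2*mu/(L + mu) = (L - mu)/(L + mu) = 26/138 = 0.1884


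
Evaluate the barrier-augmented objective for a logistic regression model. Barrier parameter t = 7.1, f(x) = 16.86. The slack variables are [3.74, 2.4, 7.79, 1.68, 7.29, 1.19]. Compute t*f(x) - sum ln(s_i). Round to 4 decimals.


Step 1: Compute log-barrier.
ln values: [1.3191, 0.8755, 2.0528, 0.5188, 1.9865, 0.174]
phi = -(1.3191 + 0.8755 + 2.0528 + 0.5188 + 1.9865 + 0.174) = -6.9266
Step 2: Compute augmented objective.
t*f(x) = 7.1*16.86 = 119.706
Total = 119.706 - 6.9266 = 112.7794


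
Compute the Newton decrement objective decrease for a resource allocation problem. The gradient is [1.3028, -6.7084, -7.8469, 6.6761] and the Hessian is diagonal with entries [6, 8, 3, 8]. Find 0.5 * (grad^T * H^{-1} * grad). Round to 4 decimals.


Step 1: H is diagonal, so H^(-1) * g = [0.2171, -0.8386, -2.6156, 0.8345].
Step 2: g^T H^(-1) g = sum_i g_i^2 / H_ii
  = (1.3028)^2/6 + (-6.7084)^2/8 + (-7.8469)^2/3 + (6.6761)^2/8
  = 0.2829 + 5.6253 + 20.5246 + 5.5713 = 32.0041
Step 3: Objective decrease = 0.5 * g^T H^(-1) g = 16.0021


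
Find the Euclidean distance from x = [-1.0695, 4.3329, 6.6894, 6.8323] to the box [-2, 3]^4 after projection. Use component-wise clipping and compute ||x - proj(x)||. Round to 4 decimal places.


Project each component onto [-2, 3].
clip(-1.0695) = -1.0695, clip(4.3329) = 3.0, clip(6.6894) = 3.0, clip(6.8323) = 3.0
Projection = [-1.0695, 3.0, 3.0, 3.0]
Squared diffs: [0.0, 1.7766, 13.6117, 14.6865]
Distance = sqrt(30.0748) = 5.4841


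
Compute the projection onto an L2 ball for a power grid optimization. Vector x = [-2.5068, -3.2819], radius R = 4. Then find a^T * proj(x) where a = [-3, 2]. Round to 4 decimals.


Step 1: Compute ||x|| (intermediates to 6 decimals).
||x|| = sqrt((-2.5068)^2 + (-3.2819)^2) = 4.12976
Step 2: Project.
Since ||x|| > R, scale = R/||x|| = 4/4.12976 = 0.968579, proj(x) = scale * x
proj(x) = [-2.428034, -3.178779]
Step 3: Dot product.
a^T * proj(x) = -3*(-2.428034) + 2*(-3.178779) = 0.9265


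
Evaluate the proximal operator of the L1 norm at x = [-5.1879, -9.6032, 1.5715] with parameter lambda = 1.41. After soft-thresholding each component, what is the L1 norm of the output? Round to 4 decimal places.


Soft-thresholding with lambda = 1.41:
prox(-5.1879) = sign(-5.1879)*max(|-5.1879| - 1.41, 0) = -3.7779
prox(-9.6032) = sign(-9.6032)*max(|-9.6032| - 1.41, 0) = -8.1932
prox(1.5715) = sign(1.5715)*max(|1.5715| - 1.41, 0) = 0.1615
prox(x) = [-3.7779, -8.1932, 0.1615]
||prox(x)||_1 = 3.7779 + 8.1932 + 0.1615 = 12.1326


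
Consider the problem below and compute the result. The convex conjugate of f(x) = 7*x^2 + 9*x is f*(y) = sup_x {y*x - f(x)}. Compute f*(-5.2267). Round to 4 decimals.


f*(y) = sup_x {y*x - a*x^2 - b*x} = sup_x {(y-b)*x - a*x^2}
FOC: (y - b) - 2a*x = 0 => x* = (y - b)/(2a)
x* = (-5.2267 - 9)/(2*7) = -1.0162
f*(-5.2267) = (y-b)^2/(4a) = (-5.2267 - 9)^2/(4*7)
= 202.399/28 = 7.2285


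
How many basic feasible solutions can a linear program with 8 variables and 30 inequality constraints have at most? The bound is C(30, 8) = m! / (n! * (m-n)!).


Each vertex corresponds to some choice of n active constraints out of m, so the number of vertices is at most C(m, n) = m! / (n!(m-n)!).
m = 30, n = 8
Numerator: 30 * 29 * 28 * 27 * 26 * 25 * 24 * 23
Denominator: 8! = 40320
C(30, 8) = 5852925


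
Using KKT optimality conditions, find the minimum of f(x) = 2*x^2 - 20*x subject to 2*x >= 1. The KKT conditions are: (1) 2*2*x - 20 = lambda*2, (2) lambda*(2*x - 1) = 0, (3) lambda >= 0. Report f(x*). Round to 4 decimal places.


Step 1: Try lambda = 0 (constraint inactive).
Stationarity: 2*2*x - 20 = 0
x* = 20/(2*2) = 5.0
Check constraint: 2*5.0 = 10.0 >= 1 -- satisfied.
Step 2: Compute optimal value.
f(x*) = 2*5.0^2 - 20*5.0 = -50.0


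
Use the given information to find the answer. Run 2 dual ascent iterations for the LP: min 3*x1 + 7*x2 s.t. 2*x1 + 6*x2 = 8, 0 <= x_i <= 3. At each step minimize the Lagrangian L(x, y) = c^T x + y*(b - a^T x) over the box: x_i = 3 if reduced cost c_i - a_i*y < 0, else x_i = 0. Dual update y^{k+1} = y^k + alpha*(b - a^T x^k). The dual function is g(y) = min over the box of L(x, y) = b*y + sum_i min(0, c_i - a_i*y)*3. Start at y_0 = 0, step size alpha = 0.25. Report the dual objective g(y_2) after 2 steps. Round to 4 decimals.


Dual ascent for LP: min 3*x1 + 7*x2, 2*x1 + 6*x2 = 8, 0 <= x_i <= 3
Step 1: y^k = 0.0, reduced costs: (3.0, 7.0)
  x^k = (0.0, 0.0), subgradient = b - a^T x = 8.0
  y^{k+1} = 0.0 + 0.25*8.0 = 2.0
Step 2: y^k = 2.0, reduced costs: (-1.0, -5.0)
  x^k = (3.0, 3.0), subgradient = b - a^T x = -16.0
  y^{k+1} = 2.0 + 0.25*-16.0 = -2.0
Dual objective at y_2 = -2.0: reduced costs (7.0, 19.0), box minimizer x = (0.0, 0.0)
g(y_2) = b*y + (c1 - a1*y)*x1 + (c2 - a2*y)*x2 = 8*(-2.0) + 7.0*0.0 + 19.0*0.0 = -16.0 + 0.0 + 0.0 = -16.0


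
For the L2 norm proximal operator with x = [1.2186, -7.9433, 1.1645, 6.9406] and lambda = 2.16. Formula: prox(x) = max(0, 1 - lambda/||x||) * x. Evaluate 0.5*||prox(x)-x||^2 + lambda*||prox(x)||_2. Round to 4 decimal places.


Step 1: Compute ||x||.
||x|| = 10.6822
Step 2: Compute scaling factor.
scale = max(0, 1 - 2.16/10.6822) = 0.7978
Step 3: prox(x) = [0.9722, -6.3371, 0.929, 5.5372]
||prox(x)|| = 8.5222
Step 4: Proximal objective.
0.5*||prox-x||^2 = 2.3328
lambda*||prox|| = 18.408
Total = 20.7407


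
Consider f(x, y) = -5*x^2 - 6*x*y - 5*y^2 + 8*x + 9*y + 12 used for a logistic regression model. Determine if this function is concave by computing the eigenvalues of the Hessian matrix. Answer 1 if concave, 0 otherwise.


The Hessian of f(x,y) = -5*x^2 - 6*x*y - 5*y^2 + 8*x + 9*y + 12 is:
H = [[-10, -6], [-6, -10]]
Trace = -10 - 10 = -20
Determinant = -10*-10 - (-6)^2 = 64
Discriminant = (-20)^2 - 4*64 = 144.0
Eigenvalues: lambda_1 = -16.0, lambda_2 = -4.0
The function is concave.

1


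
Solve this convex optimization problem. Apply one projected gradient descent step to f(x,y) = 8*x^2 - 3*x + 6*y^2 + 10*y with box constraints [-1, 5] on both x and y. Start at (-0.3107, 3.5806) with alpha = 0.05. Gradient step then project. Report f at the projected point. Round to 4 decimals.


Step 1: Compute gradient at (-0.3107, 3.5806).
grad_x = 2*8*-0.3107 - 3 = -7.9712
grad_y = 2*6*3.5806 + 10 = 52.9672
Step 2: Gradient step.
x_raw = -0.3107 - 0.05*-7.9712 = 0.0879
y_raw = 3.5806 - 0.05*52.9672 = 0.9322
Step 3: Project onto [-1, 5].
x_proj = clip(0.0879) = 0.0879
y_proj = clip(0.9322) = 0.9322
Step 4: Evaluate f.
f(0.0879, 0.9322) = 14.335


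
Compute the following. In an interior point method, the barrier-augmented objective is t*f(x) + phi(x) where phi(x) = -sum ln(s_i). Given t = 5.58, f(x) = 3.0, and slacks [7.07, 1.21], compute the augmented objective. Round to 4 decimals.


Step 1: Compute log-barrier.
ln values: [1.9559, 0.1906]
phi = -(1.9559 + 0.1906) = -2.1465
Step 2: Compute augmented objective.
t*f(x) = 5.58*3.0 = 16.74
Total = 16.74 - 2.1465 = 14.5935


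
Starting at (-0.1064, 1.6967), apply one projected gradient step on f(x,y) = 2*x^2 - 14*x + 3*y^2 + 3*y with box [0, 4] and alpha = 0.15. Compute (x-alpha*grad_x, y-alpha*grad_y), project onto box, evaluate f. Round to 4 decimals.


Step 1: Compute gradient at (-0.1064, 1.6967).
grad_x = 2*2*-0.1064 - 14 = -14.4256
grad_y = 2*3*1.6967 + 3 = 13.1802
Step 2: Gradient step.
x_raw = -0.1064 - 0.15*-14.4256 = 2.0574
y_raw = 1.6967 - 0.15*13.1802 = -0.2803
Step 3: Project onto [0, 4].
x_proj = clip(2.0574) = 2.0574
y_proj = clip(-0.2803) = 0.0
Step 4: Evaluate f.
f(2.0574, 0.0) = -20.338


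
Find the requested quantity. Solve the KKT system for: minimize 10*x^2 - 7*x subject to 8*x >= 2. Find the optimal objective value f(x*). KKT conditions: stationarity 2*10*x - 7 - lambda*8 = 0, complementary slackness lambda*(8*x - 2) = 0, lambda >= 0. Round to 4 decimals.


Step 1: Try lambda = 0 (constraint inactive).
Stationarity: 2*10*x - 7 = 0
x* = 7/(2*10) = 0.35
Check constraint: 8*0.35 = 2.8 >= 2 -- satisfied.
Step 2: Compute optimal value.
f(x*) = 10*0.35^2 - 7*0.35 = -1.225


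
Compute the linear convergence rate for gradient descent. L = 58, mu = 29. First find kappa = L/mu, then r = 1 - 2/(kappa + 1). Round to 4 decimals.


Step 1: Compute the condition number.
kappa = L/mu = 58/29 = 2.0
Step 2: Compute the convergence rate.
r = 1 - 2/(kappa + 1) = 1 - 2*mu/(L + mu) = (L - mu)/(L + mu) = 29/87 = 0.3333
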